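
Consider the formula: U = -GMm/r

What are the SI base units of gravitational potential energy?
Units of each symbol in U = -GMm/r:
  G (gravitational constant): m³/(kg·s²)
  M (mass): kg
  m (mass): kg
  r (distance): m  → in the denominator, contributes 1/m
  The minus sign does not affect the units.

Multiplying the contributions: [m³/(kg·s²)] · [kg] · [kg] · [1/m]
Adding exponents of each base unit: kg: 1, m: 2, s: -2
SI base units of gravitational potential energy: kg·m²/s²

Answer: kg·m²/s²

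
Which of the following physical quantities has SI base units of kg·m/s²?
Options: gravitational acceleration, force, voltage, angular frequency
Checking the SI base units of each option:
  gravitational acceleration (g = GM/r²): m/s²  ✗
  force (F = ma): kg·m/s²  ✓ matches
  voltage (V = IR): kg·m²/(s³·A)  ✗
  angular frequency (ω = 2πf): 1/s  ✗

Only force has units kg·m/s².

Answer: force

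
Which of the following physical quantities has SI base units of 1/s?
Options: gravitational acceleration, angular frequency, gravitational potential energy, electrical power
Checking the SI base units of each option:
  gravitational acceleration (g = GM/r²): m/s²  ✗
  angular frequency (ω = 2πf): 1/s  ✓ matches
  gravitational potential energy (U = -GMm/r): kg·m²/s²  ✗
  electrical power (P = IV): kg·m²/s³  ✗

Only angular frequency has units 1/s.

Answer: angular frequency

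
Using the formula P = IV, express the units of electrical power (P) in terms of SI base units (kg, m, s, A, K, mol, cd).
Units of each symbol in P = IV:
  I (current): A
  V (voltage, in volts): kg·m²/(s³·A)

Multiplying the contributions: [A] · [kg·m²/(s³·A)]
Adding exponents of each base unit: kg: 1, m: 2, s: -3
SI base units of electrical power: kg·m²/s³

Answer: kg·m²/s³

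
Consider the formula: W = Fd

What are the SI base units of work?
Units of each symbol in W = Fd:
  F (force): kg·m/s²
  d (displacement): m

Multiplying the contributions: [kg·m/s²] · [m]
Adding exponents of each base unit: kg: 1, m: 2, s: -2
SI base units of work: kg·m²/s²

Answer: kg·m²/s²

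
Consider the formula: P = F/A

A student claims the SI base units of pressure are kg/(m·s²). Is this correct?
Units of each symbol in P = F/A:
  F (force): kg·m/s²
  A (area): m²  → in the denominator, contributes 1/m²

Multiplying the contributions: [kg·m/s²] · [1/m²]
Adding exponents of each base unit: kg: 1, m: -1, s: -2
SI base units of pressure: kg/(m·s²)

The claimed units kg/(m·s²) match the derived units, so the claim is correct.

Answer: Yes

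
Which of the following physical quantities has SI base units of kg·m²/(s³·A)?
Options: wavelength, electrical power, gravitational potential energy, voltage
Checking the SI base units of each option:
  wavelength (λ = v/f): m  ✗
  electrical power (P = IV): kg·m²/s³  ✗
  gravitational potential energy (U = -GMm/r): kg·m²/s²  ✗
  voltage (V = IR): kg·m²/(s³·A)  ✓ matches

Only voltage has units kg·m²/(s³·A).

Answer: voltage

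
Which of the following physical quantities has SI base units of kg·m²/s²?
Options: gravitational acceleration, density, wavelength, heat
Checking the SI base units of each option:
  gravitational acceleration (g = GM/r²): m/s²  ✗
  density (ρ = m/V): kg/m³  ✗
  wavelength (λ = v/f): m  ✗
  heat (Q = mcΔT): kg·m²/s²  ✓ matches

Only heat has units kg·m²/s².

Answer: heat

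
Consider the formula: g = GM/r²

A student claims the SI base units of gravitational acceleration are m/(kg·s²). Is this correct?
Units of each symbol in g = GM/r²:
  G (gravitational constant): m³/(kg·s²)
  M (mass): kg
  r (distance): m  → to the power 2 in the denominator, contributes 1/m²

Multiplying the contributions: [m³/(kg·s²)] · [kg] · [1/m²]
Adding exponents of each base unit: m: 1, s: -2
SI base units of gravitational acceleration: m/s²

The claimed units m/(kg·s²) (exponents kg: -1, m: 1, s: -2) do not match the derived units m/s² (exponents m: 1, s: -2), so the claim is incorrect.

Answer: No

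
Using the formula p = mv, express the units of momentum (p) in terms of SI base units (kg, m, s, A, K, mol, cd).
Units of each symbol in p = mv:
  m (mass): kg
  v (velocity): m/s

Multiplying the contributions: [kg] · [m/s]
Adding exponents of each base unit: kg: 1, m: 1, s: -1
SI base units of momentum: kg·m/s

Answer: kg·m/s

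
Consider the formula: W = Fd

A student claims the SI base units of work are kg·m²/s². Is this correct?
Units of each symbol in W = Fd:
  F (force): kg·m/s²
  d (displacement): m

Multiplying the contributions: [kg·m/s²] · [m]
Adding exponents of each base unit: kg: 1, m: 2, s: -2
SI base units of work: kg·m²/s²

The claimed units kg·m²/s² match the derived units, so the claim is correct.

Answer: Yes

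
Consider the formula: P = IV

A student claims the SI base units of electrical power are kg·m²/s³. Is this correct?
Units of each symbol in P = IV:
  I (current): A
  V (voltage, in volts): kg·m²/(s³·A)

Multiplying the contributions: [A] · [kg·m²/(s³·A)]
Adding exponents of each base unit: kg: 1, m: 2, s: -3
SI base units of electrical power: kg·m²/s³

The claimed units kg·m²/s³ match the derived units, so the claim is correct.

Answer: Yes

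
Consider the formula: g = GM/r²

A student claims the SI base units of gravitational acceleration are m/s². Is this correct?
Units of each symbol in g = GM/r²:
  G (gravitational constant): m³/(kg·s²)
  M (mass): kg
  r (distance): m  → to the power 2 in the denominator, contributes 1/m²

Multiplying the contributions: [m³/(kg·s²)] · [kg] · [1/m²]
Adding exponents of each base unit: m: 1, s: -2
SI base units of gravitational acceleration: m/s²

The claimed units m/s² match the derived units, so the claim is correct.

Answer: Yes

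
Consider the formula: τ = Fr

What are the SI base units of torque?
Units of each symbol in τ = Fr:
  F (force): kg·m/s²
  r (lever arm): m

Multiplying the contributions: [kg·m/s²] · [m]
Adding exponents of each base unit: kg: 1, m: 2, s: -2
SI base units of torque: kg·m²/s²

Answer: kg·m²/s²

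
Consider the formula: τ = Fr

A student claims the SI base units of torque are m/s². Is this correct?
Units of each symbol in τ = Fr:
  F (force): kg·m/s²
  r (lever arm): m

Multiplying the contributions: [kg·m/s²] · [m]
Adding exponents of each base unit: kg: 1, m: 2, s: -2
SI base units of torque: kg·m²/s²

The claimed units m/s² (exponents m: 1, s: -2) do not match the derived units kg·m²/s² (exponents kg: 1, m: 2, s: -2), so the claim is incorrect.

Answer: No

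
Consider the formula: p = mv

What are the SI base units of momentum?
Units of each symbol in p = mv:
  m (mass): kg
  v (velocity): m/s

Multiplying the contributions: [kg] · [m/s]
Adding exponents of each base unit: kg: 1, m: 1, s: -1
SI base units of momentum: kg·m/s

Answer: kg·m/s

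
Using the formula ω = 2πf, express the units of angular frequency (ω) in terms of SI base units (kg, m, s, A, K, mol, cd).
Units of each symbol in ω = 2πf:
  f (frequency): 1/s
  The factor 2π is dimensionless.

Multiplying the contributions: [1/s]
Adding exponents of each base unit: s: -1
SI base units of angular frequency: 1/s

Answer: 1/s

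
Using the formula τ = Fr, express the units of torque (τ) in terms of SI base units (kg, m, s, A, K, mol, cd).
Units of each symbol in τ = Fr:
  F (force): kg·m/s²
  r (lever arm): m

Multiplying the contributions: [kg·m/s²] · [m]
Adding exponents of each base unit: kg: 1, m: 2, s: -2
SI base units of torque: kg·m²/s²

Answer: kg·m²/s²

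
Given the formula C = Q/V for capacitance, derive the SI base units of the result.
Units of each symbol in C = Q/V:
  Q (charge, in coulombs): s·A
  V (voltage, in volts): kg·m²/(s³·A)  → in the denominator, contributes s³·A/(kg·m²)

Multiplying the contributions: [s·A] · [s³·A/(kg·m²)]
Adding exponents of each base unit: kg: -1, m: -2, s: 4, A: 2
SI base units of capacitance: s⁴·A²/(kg·m²)

Answer: s⁴·A²/(kg·m²)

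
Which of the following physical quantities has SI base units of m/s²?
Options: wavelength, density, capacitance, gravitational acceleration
Checking the SI base units of each option:
  wavelength (λ = v/f): m  ✗
  density (ρ = m/V): kg/m³  ✗
  capacitance (C = Q/V): s⁴·A²/(kg·m²)  ✗
  gravitational acceleration (g = GM/r²): m/s²  ✓ matches

Only gravitational acceleration has units m/s².

Answer: gravitational acceleration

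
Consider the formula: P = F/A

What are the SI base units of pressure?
Units of each symbol in P = F/A:
  F (force): kg·m/s²
  A (area): m²  → in the denominator, contributes 1/m²

Multiplying the contributions: [kg·m/s²] · [1/m²]
Adding exponents of each base unit: kg: 1, m: -1, s: -2
SI base units of pressure: kg/(m·s²)

Answer: kg/(m·s²)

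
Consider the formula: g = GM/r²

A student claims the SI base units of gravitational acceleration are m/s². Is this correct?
Units of each symbol in g = GM/r²:
  G (gravitational constant): m³/(kg·s²)
  M (mass): kg
  r (distance): m  → to the power 2 in the denominator, contributes 1/m²

Multiplying the contributions: [m³/(kg·s²)] · [kg] · [1/m²]
Adding exponents of each base unit: m: 1, s: -2
SI base units of gravitational acceleration: m/s²

The claimed units m/s² match the derived units, so the claim is correct.

Answer: Yes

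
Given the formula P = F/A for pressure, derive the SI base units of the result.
Units of each symbol in P = F/A:
  F (force): kg·m/s²
  A (area): m²  → in the denominator, contributes 1/m²

Multiplying the contributions: [kg·m/s²] · [1/m²]
Adding exponents of each base unit: kg: 1, m: -1, s: -2
SI base units of pressure: kg/(m·s²)

Answer: kg/(m·s²)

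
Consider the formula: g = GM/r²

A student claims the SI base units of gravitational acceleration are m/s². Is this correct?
Units of each symbol in g = GM/r²:
  G (gravitational constant): m³/(kg·s²)
  M (mass): kg
  r (distance): m  → to the power 2 in the denominator, contributes 1/m²

Multiplying the contributions: [m³/(kg·s²)] · [kg] · [1/m²]
Adding exponents of each base unit: m: 1, s: -2
SI base units of gravitational acceleration: m/s²

The claimed units m/s² match the derived units, so the claim is correct.

Answer: Yes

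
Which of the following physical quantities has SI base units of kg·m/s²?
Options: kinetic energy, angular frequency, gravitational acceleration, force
Checking the SI base units of each option:
  kinetic energy (E = ½mv²): kg·m²/s²  ✗
  angular frequency (ω = 2πf): 1/s  ✗
  gravitational acceleration (g = GM/r²): m/s²  ✗
  force (F = ma): kg·m/s²  ✓ matches

Only force has units kg·m/s².

Answer: force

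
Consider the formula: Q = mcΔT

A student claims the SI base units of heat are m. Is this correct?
Units of each symbol in Q = mcΔT:
  m (mass): kg
  c (specific heat capacity, in J/(kg·K)): m²/(s²·K)
  ΔT (temperature change): K

Multiplying the contributions: [kg] · [m²/(s²·K)] · [K]
Adding exponents of each base unit: kg: 1, m: 2, s: -2
SI base units of heat: kg·m²/s²

The claimed units m (exponents m: 1) do not match the derived units kg·m²/s² (exponents kg: 1, m: 2, s: -2), so the claim is incorrect.

Answer: No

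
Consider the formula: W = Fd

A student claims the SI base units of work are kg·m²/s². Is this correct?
Units of each symbol in W = Fd:
  F (force): kg·m/s²
  d (displacement): m

Multiplying the contributions: [kg·m/s²] · [m]
Adding exponents of each base unit: kg: 1, m: 2, s: -2
SI base units of work: kg·m²/s²

The claimed units kg·m²/s² match the derived units, so the claim is correct.

Answer: Yes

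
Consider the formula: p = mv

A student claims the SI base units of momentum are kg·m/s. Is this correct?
Units of each symbol in p = mv:
  m (mass): kg
  v (velocity): m/s

Multiplying the contributions: [kg] · [m/s]
Adding exponents of each base unit: kg: 1, m: 1, s: -1
SI base units of momentum: kg·m/s

The claimed units kg·m/s match the derived units, so the claim is correct.

Answer: Yes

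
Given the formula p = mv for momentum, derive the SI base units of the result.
Units of each symbol in p = mv:
  m (mass): kg
  v (velocity): m/s

Multiplying the contributions: [kg] · [m/s]
Adding exponents of each base unit: kg: 1, m: 1, s: -1
SI base units of momentum: kg·m/s

Answer: kg·m/s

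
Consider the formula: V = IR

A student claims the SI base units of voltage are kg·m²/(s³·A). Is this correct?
Units of each symbol in V = IR:
  I (current): A
  R (resistance, in ohms): kg·m²/(s³·A²)

Multiplying the contributions: [A] · [kg·m²/(s³·A²)]
Adding exponents of each base unit: kg: 1, m: 2, s: -3, A: -1
SI base units of voltage: kg·m²/(s³·A)

The claimed units kg·m²/(s³·A) match the derived units, so the claim is correct.

Answer: Yes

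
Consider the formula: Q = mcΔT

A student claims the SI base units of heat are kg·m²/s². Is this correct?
Units of each symbol in Q = mcΔT:
  m (mass): kg
  c (specific heat capacity, in J/(kg·K)): m²/(s²·K)
  ΔT (temperature change): K

Multiplying the contributions: [kg] · [m²/(s²·K)] · [K]
Adding exponents of each base unit: kg: 1, m: 2, s: -2
SI base units of heat: kg·m²/s²

The claimed units kg·m²/s² match the derived units, so the claim is correct.

Answer: Yes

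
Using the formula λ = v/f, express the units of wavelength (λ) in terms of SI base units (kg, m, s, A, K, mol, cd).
Units of each symbol in λ = v/f:
  v (wave speed): m/s
  f (frequency): 1/s  → in the denominator, contributes s

Multiplying the contributions: [m/s] · [s]
Adding exponents of each base unit: m: 1
SI base units of wavelength: m

Answer: m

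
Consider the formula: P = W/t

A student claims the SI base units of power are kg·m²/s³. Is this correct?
Units of each symbol in P = W/t:
  W (work): kg·m²/s²
  t (time): s  → in the denominator, contributes 1/s

Multiplying the contributions: [kg·m²/s²] · [1/s]
Adding exponents of each base unit: kg: 1, m: 2, s: -3
SI base units of power: kg·m²/s³

The claimed units kg·m²/s³ match the derived units, so the claim is correct.

Answer: Yes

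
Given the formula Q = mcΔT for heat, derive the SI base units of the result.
Units of each symbol in Q = mcΔT:
  m (mass): kg
  c (specific heat capacity, in J/(kg·K)): m²/(s²·K)
  ΔT (temperature change): K

Multiplying the contributions: [kg] · [m²/(s²·K)] · [K]
Adding exponents of each base unit: kg: 1, m: 2, s: -2
SI base units of heat: kg·m²/s²

Answer: kg·m²/s²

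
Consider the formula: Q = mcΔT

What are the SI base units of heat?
Units of each symbol in Q = mcΔT:
  m (mass): kg
  c (specific heat capacity, in J/(kg·K)): m²/(s²·K)
  ΔT (temperature change): K

Multiplying the contributions: [kg] · [m²/(s²·K)] · [K]
Adding exponents of each base unit: kg: 1, m: 2, s: -2
SI base units of heat: kg·m²/s²

Answer: kg·m²/s²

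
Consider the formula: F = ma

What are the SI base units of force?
Units of each symbol in F = ma:
  m (mass): kg
  a (acceleration): m/s²

Multiplying the contributions: [kg] · [m/s²]
Adding exponents of each base unit: kg: 1, m: 1, s: -2
SI base units of force: kg·m/s²

Answer: kg·m/s²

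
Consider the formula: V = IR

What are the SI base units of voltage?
Units of each symbol in V = IR:
  I (current): A
  R (resistance, in ohms): kg·m²/(s³·A²)

Multiplying the contributions: [A] · [kg·m²/(s³·A²)]
Adding exponents of each base unit: kg: 1, m: 2, s: -3, A: -1
SI base units of voltage: kg·m²/(s³·A)

Answer: kg·m²/(s³·A)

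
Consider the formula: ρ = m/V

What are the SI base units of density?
Units of each symbol in ρ = m/V:
  m (mass): kg
  V (volume): m³  → in the denominator, contributes 1/m³

Multiplying the contributions: [kg] · [1/m³]
Adding exponents of each base unit: kg: 1, m: -3
SI base units of density: kg/m³

Answer: kg/m³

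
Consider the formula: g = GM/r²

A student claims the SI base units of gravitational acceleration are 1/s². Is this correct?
Units of each symbol in g = GM/r²:
  G (gravitational constant): m³/(kg·s²)
  M (mass): kg
  r (distance): m  → to the power 2 in the denominator, contributes 1/m²

Multiplying the contributions: [m³/(kg·s²)] · [kg] · [1/m²]
Adding exponents of each base unit: m: 1, s: -2
SI base units of gravitational acceleration: m/s²

The claimed units 1/s² (exponents s: -2) do not match the derived units m/s² (exponents m: 1, s: -2), so the claim is incorrect.

Answer: No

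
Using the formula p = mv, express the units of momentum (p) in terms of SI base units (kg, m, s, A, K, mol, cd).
Units of each symbol in p = mv:
  m (mass): kg
  v (velocity): m/s

Multiplying the contributions: [kg] · [m/s]
Adding exponents of each base unit: kg: 1, m: 1, s: -1
SI base units of momentum: kg·m/s

Answer: kg·m/s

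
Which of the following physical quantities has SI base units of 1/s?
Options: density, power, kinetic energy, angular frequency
Checking the SI base units of each option:
  density (ρ = m/V): kg/m³  ✗
  power (P = W/t): kg·m²/s³  ✗
  kinetic energy (E = ½mv²): kg·m²/s²  ✗
  angular frequency (ω = 2πf): 1/s  ✓ matches

Only angular frequency has units 1/s.

Answer: angular frequency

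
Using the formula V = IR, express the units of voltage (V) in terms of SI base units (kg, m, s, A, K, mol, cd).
Units of each symbol in V = IR:
  I (current): A
  R (resistance, in ohms): kg·m²/(s³·A²)

Multiplying the contributions: [A] · [kg·m²/(s³·A²)]
Adding exponents of each base unit: kg: 1, m: 2, s: -3, A: -1
SI base units of voltage: kg·m²/(s³·A)

Answer: kg·m²/(s³·A)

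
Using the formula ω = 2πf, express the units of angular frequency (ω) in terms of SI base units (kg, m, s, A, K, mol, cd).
Units of each symbol in ω = 2πf:
  f (frequency): 1/s
  The factor 2π is dimensionless.

Multiplying the contributions: [1/s]
Adding exponents of each base unit: s: -1
SI base units of angular frequency: 1/s

Answer: 1/s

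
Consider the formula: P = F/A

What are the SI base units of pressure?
Units of each symbol in P = F/A:
  F (force): kg·m/s²
  A (area): m²  → in the denominator, contributes 1/m²

Multiplying the contributions: [kg·m/s²] · [1/m²]
Adding exponents of each base unit: kg: 1, m: -1, s: -2
SI base units of pressure: kg/(m·s²)

Answer: kg/(m·s²)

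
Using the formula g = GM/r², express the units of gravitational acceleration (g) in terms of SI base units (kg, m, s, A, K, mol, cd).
Units of each symbol in g = GM/r²:
  G (gravitational constant): m³/(kg·s²)
  M (mass): kg
  r (distance): m  → to the power 2 in the denominator, contributes 1/m²

Multiplying the contributions: [m³/(kg·s²)] · [kg] · [1/m²]
Adding exponents of each base unit: m: 1, s: -2
SI base units of gravitational acceleration: m/s²

Answer: m/s²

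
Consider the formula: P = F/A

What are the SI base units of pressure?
Units of each symbol in P = F/A:
  F (force): kg·m/s²
  A (area): m²  → in the denominator, contributes 1/m²

Multiplying the contributions: [kg·m/s²] · [1/m²]
Adding exponents of each base unit: kg: 1, m: -1, s: -2
SI base units of pressure: kg/(m·s²)

Answer: kg/(m·s²)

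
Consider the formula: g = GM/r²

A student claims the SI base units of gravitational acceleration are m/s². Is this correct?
Units of each symbol in g = GM/r²:
  G (gravitational constant): m³/(kg·s²)
  M (mass): kg
  r (distance): m  → to the power 2 in the denominator, contributes 1/m²

Multiplying the contributions: [m³/(kg·s²)] · [kg] · [1/m²]
Adding exponents of each base unit: m: 1, s: -2
SI base units of gravitational acceleration: m/s²

The claimed units m/s² match the derived units, so the claim is correct.

Answer: Yes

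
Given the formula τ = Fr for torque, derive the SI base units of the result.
Units of each symbol in τ = Fr:
  F (force): kg·m/s²
  r (lever arm): m

Multiplying the contributions: [kg·m/s²] · [m]
Adding exponents of each base unit: kg: 1, m: 2, s: -2
SI base units of torque: kg·m²/s²

Answer: kg·m²/s²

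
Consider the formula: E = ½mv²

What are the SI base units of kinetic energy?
Units of each symbol in E = ½mv²:
  m (mass): kg
  v (speed): m/s  → to the power 2, contributes m²/s²
  The factor ½ is dimensionless.

Multiplying the contributions: [kg] · [m²/s²]
Adding exponents of each base unit: kg: 1, m: 2, s: -2
SI base units of kinetic energy: kg·m²/s²

Answer: kg·m²/s²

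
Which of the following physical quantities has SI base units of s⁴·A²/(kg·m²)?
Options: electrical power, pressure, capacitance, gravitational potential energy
Checking the SI base units of each option:
  electrical power (P = IV): kg·m²/s³  ✗
  pressure (P = F/A): kg/(m·s²)  ✗
  capacitance (C = Q/V): s⁴·A²/(kg·m²)  ✓ matches
  gravitational potential energy (U = -GMm/r): kg·m²/s²  ✗

Only capacitance has units s⁴·A²/(kg·m²).

Answer: capacitance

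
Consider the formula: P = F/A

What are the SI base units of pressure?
Units of each symbol in P = F/A:
  F (force): kg·m/s²
  A (area): m²  → in the denominator, contributes 1/m²

Multiplying the contributions: [kg·m/s²] · [1/m²]
Adding exponents of each base unit: kg: 1, m: -1, s: -2
SI base units of pressure: kg/(m·s²)

Answer: kg/(m·s²)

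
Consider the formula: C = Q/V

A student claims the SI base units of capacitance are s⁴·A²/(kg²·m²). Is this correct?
Units of each symbol in C = Q/V:
  Q (charge, in coulombs): s·A
  V (voltage, in volts): kg·m²/(s³·A)  → in the denominator, contributes s³·A/(kg·m²)

Multiplying the contributions: [s·A] · [s³·A/(kg·m²)]
Adding exponents of each base unit: kg: -1, m: -2, s: 4, A: 2
SI base units of capacitance: s⁴·A²/(kg·m²)

The claimed units s⁴·A²/(kg²·m²) (exponents kg: -2, m: -2, s: 4, A: 2) do not match the derived units s⁴·A²/(kg·m²) (exponents kg: -1, m: -2, s: 4, A: 2), so the claim is incorrect.

Answer: No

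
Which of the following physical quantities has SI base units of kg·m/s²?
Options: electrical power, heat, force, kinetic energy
Checking the SI base units of each option:
  electrical power (P = IV): kg·m²/s³  ✗
  heat (Q = mcΔT): kg·m²/s²  ✗
  force (F = ma): kg·m/s²  ✓ matches
  kinetic energy (E = ½mv²): kg·m²/s²  ✗

Only force has units kg·m/s².

Answer: force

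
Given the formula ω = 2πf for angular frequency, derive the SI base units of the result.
Units of each symbol in ω = 2πf:
  f (frequency): 1/s
  The factor 2π is dimensionless.

Multiplying the contributions: [1/s]
Adding exponents of each base unit: s: -1
SI base units of angular frequency: 1/s

Answer: 1/s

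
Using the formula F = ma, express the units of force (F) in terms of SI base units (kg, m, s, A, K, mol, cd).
Units of each symbol in F = ma:
  m (mass): kg
  a (acceleration): m/s²

Multiplying the contributions: [kg] · [m/s²]
Adding exponents of each base unit: kg: 1, m: 1, s: -2
SI base units of force: kg·m/s²

Answer: kg·m/s²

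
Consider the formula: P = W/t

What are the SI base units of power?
Units of each symbol in P = W/t:
  W (work): kg·m²/s²
  t (time): s  → in the denominator, contributes 1/s

Multiplying the contributions: [kg·m²/s²] · [1/s]
Adding exponents of each base unit: kg: 1, m: 2, s: -3
SI base units of power: kg·m²/s³

Answer: kg·m²/s³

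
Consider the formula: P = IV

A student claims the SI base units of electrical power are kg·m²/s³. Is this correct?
Units of each symbol in P = IV:
  I (current): A
  V (voltage, in volts): kg·m²/(s³·A)

Multiplying the contributions: [A] · [kg·m²/(s³·A)]
Adding exponents of each base unit: kg: 1, m: 2, s: -3
SI base units of electrical power: kg·m²/s³

The claimed units kg·m²/s³ match the derived units, so the claim is correct.

Answer: Yes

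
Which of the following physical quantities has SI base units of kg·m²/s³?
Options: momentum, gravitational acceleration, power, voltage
Checking the SI base units of each option:
  momentum (p = mv): kg·m/s  ✗
  gravitational acceleration (g = GM/r²): m/s²  ✗
  power (P = W/t): kg·m²/s³  ✓ matches
  voltage (V = IR): kg·m²/(s³·A)  ✗

Only power has units kg·m²/s³.

Answer: power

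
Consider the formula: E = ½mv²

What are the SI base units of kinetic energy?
Units of each symbol in E = ½mv²:
  m (mass): kg
  v (speed): m/s  → to the power 2, contributes m²/s²
  The factor ½ is dimensionless.

Multiplying the contributions: [kg] · [m²/s²]
Adding exponents of each base unit: kg: 1, m: 2, s: -2
SI base units of kinetic energy: kg·m²/s²

Answer: kg·m²/s²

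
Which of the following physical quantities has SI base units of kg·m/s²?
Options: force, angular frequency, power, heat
Checking the SI base units of each option:
  force (F = ma): kg·m/s²  ✓ matches
  angular frequency (ω = 2πf): 1/s  ✗
  power (P = W/t): kg·m²/s³  ✗
  heat (Q = mcΔT): kg·m²/s²  ✗

Only force has units kg·m/s².

Answer: force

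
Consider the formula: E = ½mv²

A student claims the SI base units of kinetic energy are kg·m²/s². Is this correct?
Units of each symbol in E = ½mv²:
  m (mass): kg
  v (speed): m/s  → to the power 2, contributes m²/s²
  The factor ½ is dimensionless.

Multiplying the contributions: [kg] · [m²/s²]
Adding exponents of each base unit: kg: 1, m: 2, s: -2
SI base units of kinetic energy: kg·m²/s²

The claimed units kg·m²/s² match the derived units, so the claim is correct.

Answer: Yes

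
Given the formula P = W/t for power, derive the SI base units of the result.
Units of each symbol in P = W/t:
  W (work): kg·m²/s²
  t (time): s  → in the denominator, contributes 1/s

Multiplying the contributions: [kg·m²/s²] · [1/s]
Adding exponents of each base unit: kg: 1, m: 2, s: -3
SI base units of power: kg·m²/s³

Answer: kg·m²/s³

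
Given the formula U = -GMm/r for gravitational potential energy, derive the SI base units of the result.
Units of each symbol in U = -GMm/r:
  G (gravitational constant): m³/(kg·s²)
  M (mass): kg
  m (mass): kg
  r (distance): m  → in the denominator, contributes 1/m
  The minus sign does not affect the units.

Multiplying the contributions: [m³/(kg·s²)] · [kg] · [kg] · [1/m]
Adding exponents of each base unit: kg: 1, m: 2, s: -2
SI base units of gravitational potential energy: kg·m²/s²

Answer: kg·m²/s²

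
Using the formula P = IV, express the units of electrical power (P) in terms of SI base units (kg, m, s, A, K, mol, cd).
Units of each symbol in P = IV:
  I (current): A
  V (voltage, in volts): kg·m²/(s³·A)

Multiplying the contributions: [A] · [kg·m²/(s³·A)]
Adding exponents of each base unit: kg: 1, m: 2, s: -3
SI base units of electrical power: kg·m²/s³

Answer: kg·m²/s³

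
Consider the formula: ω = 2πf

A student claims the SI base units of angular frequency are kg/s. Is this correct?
Units of each symbol in ω = 2πf:
  f (frequency): 1/s
  The factor 2π is dimensionless.

Multiplying the contributions: [1/s]
Adding exponents of each base unit: s: -1
SI base units of angular frequency: 1/s

The claimed units kg/s (exponents kg: 1, s: -1) do not match the derived units 1/s (exponents s: -1), so the claim is incorrect.

Answer: No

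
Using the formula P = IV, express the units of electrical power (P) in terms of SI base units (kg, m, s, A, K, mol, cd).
Units of each symbol in P = IV:
  I (current): A
  V (voltage, in volts): kg·m²/(s³·A)

Multiplying the contributions: [A] · [kg·m²/(s³·A)]
Adding exponents of each base unit: kg: 1, m: 2, s: -3
SI base units of electrical power: kg·m²/s³

Answer: kg·m²/s³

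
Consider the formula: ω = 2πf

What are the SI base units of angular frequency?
Units of each symbol in ω = 2πf:
  f (frequency): 1/s
  The factor 2π is dimensionless.

Multiplying the contributions: [1/s]
Adding exponents of each base unit: s: -1
SI base units of angular frequency: 1/s

Answer: 1/s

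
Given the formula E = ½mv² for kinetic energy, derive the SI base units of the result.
Units of each symbol in E = ½mv²:
  m (mass): kg
  v (speed): m/s  → to the power 2, contributes m²/s²
  The factor ½ is dimensionless.

Multiplying the contributions: [kg] · [m²/s²]
Adding exponents of each base unit: kg: 1, m: 2, s: -2
SI base units of kinetic energy: kg·m²/s²

Answer: kg·m²/s²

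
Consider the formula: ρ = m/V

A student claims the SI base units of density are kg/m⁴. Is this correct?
Units of each symbol in ρ = m/V:
  m (mass): kg
  V (volume): m³  → in the denominator, contributes 1/m³

Multiplying the contributions: [kg] · [1/m³]
Adding exponents of each base unit: kg: 1, m: -3
SI base units of density: kg/m³

The claimed units kg/m⁴ (exponents kg: 1, m: -4) do not match the derived units kg/m³ (exponents kg: 1, m: -3), so the claim is incorrect.

Answer: No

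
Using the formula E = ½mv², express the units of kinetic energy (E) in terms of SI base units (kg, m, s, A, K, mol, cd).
Units of each symbol in E = ½mv²:
  m (mass): kg
  v (speed): m/s  → to the power 2, contributes m²/s²
  The factor ½ is dimensionless.

Multiplying the contributions: [kg] · [m²/s²]
Adding exponents of each base unit: kg: 1, m: 2, s: -2
SI base units of kinetic energy: kg·m²/s²

Answer: kg·m²/s²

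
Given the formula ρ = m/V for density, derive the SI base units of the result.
Units of each symbol in ρ = m/V:
  m (mass): kg
  V (volume): m³  → in the denominator, contributes 1/m³

Multiplying the contributions: [kg] · [1/m³]
Adding exponents of each base unit: kg: 1, m: -3
SI base units of density: kg/m³

Answer: kg/m³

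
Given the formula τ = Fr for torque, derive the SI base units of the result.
Units of each symbol in τ = Fr:
  F (force): kg·m/s²
  r (lever arm): m

Multiplying the contributions: [kg·m/s²] · [m]
Adding exponents of each base unit: kg: 1, m: 2, s: -2
SI base units of torque: kg·m²/s²

Answer: kg·m²/s²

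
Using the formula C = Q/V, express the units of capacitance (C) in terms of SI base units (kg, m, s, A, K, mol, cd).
Units of each symbol in C = Q/V:
  Q (charge, in coulombs): s·A
  V (voltage, in volts): kg·m²/(s³·A)  → in the denominator, contributes s³·A/(kg·m²)

Multiplying the contributions: [s·A] · [s³·A/(kg·m²)]
Adding exponents of each base unit: kg: -1, m: -2, s: 4, A: 2
SI base units of capacitance: s⁴·A²/(kg·m²)

Answer: s⁴·A²/(kg·m²)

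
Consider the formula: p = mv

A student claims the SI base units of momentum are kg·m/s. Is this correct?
Units of each symbol in p = mv:
  m (mass): kg
  v (velocity): m/s

Multiplying the contributions: [kg] · [m/s]
Adding exponents of each base unit: kg: 1, m: 1, s: -1
SI base units of momentum: kg·m/s

The claimed units kg·m/s match the derived units, so the claim is correct.

Answer: Yes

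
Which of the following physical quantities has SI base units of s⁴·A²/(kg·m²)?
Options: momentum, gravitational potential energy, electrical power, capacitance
Checking the SI base units of each option:
  momentum (p = mv): kg·m/s  ✗
  gravitational potential energy (U = -GMm/r): kg·m²/s²  ✗
  electrical power (P = IV): kg·m²/s³  ✗
  capacitance (C = Q/V): s⁴·A²/(kg·m²)  ✓ matches

Only capacitance has units s⁴·A²/(kg·m²).

Answer: capacitance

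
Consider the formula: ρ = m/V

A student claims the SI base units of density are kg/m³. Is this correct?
Units of each symbol in ρ = m/V:
  m (mass): kg
  V (volume): m³  → in the denominator, contributes 1/m³

Multiplying the contributions: [kg] · [1/m³]
Adding exponents of each base unit: kg: 1, m: -3
SI base units of density: kg/m³

The claimed units kg/m³ match the derived units, so the claim is correct.

Answer: Yes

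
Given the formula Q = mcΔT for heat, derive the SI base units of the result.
Units of each symbol in Q = mcΔT:
  m (mass): kg
  c (specific heat capacity, in J/(kg·K)): m²/(s²·K)
  ΔT (temperature change): K

Multiplying the contributions: [kg] · [m²/(s²·K)] · [K]
Adding exponents of each base unit: kg: 1, m: 2, s: -2
SI base units of heat: kg·m²/s²

Answer: kg·m²/s²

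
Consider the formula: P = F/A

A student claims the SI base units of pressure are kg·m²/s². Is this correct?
Units of each symbol in P = F/A:
  F (force): kg·m/s²
  A (area): m²  → in the denominator, contributes 1/m²

Multiplying the contributions: [kg·m/s²] · [1/m²]
Adding exponents of each base unit: kg: 1, m: -1, s: -2
SI base units of pressure: kg/(m·s²)

The claimed units kg·m²/s² (exponents kg: 1, m: 2, s: -2) do not match the derived units kg/(m·s²) (exponents kg: 1, m: -1, s: -2), so the claim is incorrect.

Answer: No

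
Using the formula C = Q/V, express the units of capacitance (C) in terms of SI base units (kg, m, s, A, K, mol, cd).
Units of each symbol in C = Q/V:
  Q (charge, in coulombs): s·A
  V (voltage, in volts): kg·m²/(s³·A)  → in the denominator, contributes s³·A/(kg·m²)

Multiplying the contributions: [s·A] · [s³·A/(kg·m²)]
Adding exponents of each base unit: kg: -1, m: -2, s: 4, A: 2
SI base units of capacitance: s⁴·A²/(kg·m²)

Answer: s⁴·A²/(kg·m²)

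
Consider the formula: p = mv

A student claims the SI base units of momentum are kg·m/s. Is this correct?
Units of each symbol in p = mv:
  m (mass): kg
  v (velocity): m/s

Multiplying the contributions: [kg] · [m/s]
Adding exponents of each base unit: kg: 1, m: 1, s: -1
SI base units of momentum: kg·m/s

The claimed units kg·m/s match the derived units, so the claim is correct.

Answer: Yes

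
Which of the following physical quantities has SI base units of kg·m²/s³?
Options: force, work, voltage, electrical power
Checking the SI base units of each option:
  force (F = ma): kg·m/s²  ✗
  work (W = Fd): kg·m²/s²  ✗
  voltage (V = IR): kg·m²/(s³·A)  ✗
  electrical power (P = IV): kg·m²/s³  ✓ matches

Only electrical power has units kg·m²/s³.

Answer: electrical power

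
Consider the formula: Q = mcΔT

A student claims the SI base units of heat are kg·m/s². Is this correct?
Units of each symbol in Q = mcΔT:
  m (mass): kg
  c (specific heat capacity, in J/(kg·K)): m²/(s²·K)
  ΔT (temperature change): K

Multiplying the contributions: [kg] · [m²/(s²·K)] · [K]
Adding exponents of each base unit: kg: 1, m: 2, s: -2
SI base units of heat: kg·m²/s²

The claimed units kg·m/s² (exponents kg: 1, m: 1, s: -2) do not match the derived units kg·m²/s² (exponents kg: 1, m: 2, s: -2), so the claim is incorrect.

Answer: No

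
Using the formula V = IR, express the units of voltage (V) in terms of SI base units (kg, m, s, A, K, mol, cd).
Units of each symbol in V = IR:
  I (current): A
  R (resistance, in ohms): kg·m²/(s³·A²)

Multiplying the contributions: [A] · [kg·m²/(s³·A²)]
Adding exponents of each base unit: kg: 1, m: 2, s: -3, A: -1
SI base units of voltage: kg·m²/(s³·A)

Answer: kg·m²/(s³·A)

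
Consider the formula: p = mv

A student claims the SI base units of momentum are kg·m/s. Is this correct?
Units of each symbol in p = mv:
  m (mass): kg
  v (velocity): m/s

Multiplying the contributions: [kg] · [m/s]
Adding exponents of each base unit: kg: 1, m: 1, s: -1
SI base units of momentum: kg·m/s

The claimed units kg·m/s match the derived units, so the claim is correct.

Answer: Yes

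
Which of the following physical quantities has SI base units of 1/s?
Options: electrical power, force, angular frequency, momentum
Checking the SI base units of each option:
  electrical power (P = IV): kg·m²/s³  ✗
  force (F = ma): kg·m/s²  ✗
  angular frequency (ω = 2πf): 1/s  ✓ matches
  momentum (p = mv): kg·m/s  ✗

Only angular frequency has units 1/s.

Answer: angular frequency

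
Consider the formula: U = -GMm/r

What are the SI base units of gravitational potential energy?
Units of each symbol in U = -GMm/r:
  G (gravitational constant): m³/(kg·s²)
  M (mass): kg
  m (mass): kg
  r (distance): m  → in the denominator, contributes 1/m
  The minus sign does not affect the units.

Multiplying the contributions: [m³/(kg·s²)] · [kg] · [kg] · [1/m]
Adding exponents of each base unit: kg: 1, m: 2, s: -2
SI base units of gravitational potential energy: kg·m²/s²

Answer: kg·m²/s²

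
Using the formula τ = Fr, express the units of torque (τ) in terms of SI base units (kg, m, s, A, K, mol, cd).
Units of each symbol in τ = Fr:
  F (force): kg·m/s²
  r (lever arm): m

Multiplying the contributions: [kg·m/s²] · [m]
Adding exponents of each base unit: kg: 1, m: 2, s: -2
SI base units of torque: kg·m²/s²

Answer: kg·m²/s²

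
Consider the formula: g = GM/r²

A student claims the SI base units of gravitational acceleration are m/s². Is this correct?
Units of each symbol in g = GM/r²:
  G (gravitational constant): m³/(kg·s²)
  M (mass): kg
  r (distance): m  → to the power 2 in the denominator, contributes 1/m²

Multiplying the contributions: [m³/(kg·s²)] · [kg] · [1/m²]
Adding exponents of each base unit: m: 1, s: -2
SI base units of gravitational acceleration: m/s²

The claimed units m/s² match the derived units, so the claim is correct.

Answer: Yes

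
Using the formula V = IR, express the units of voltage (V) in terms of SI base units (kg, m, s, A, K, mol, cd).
Units of each symbol in V = IR:
  I (current): A
  R (resistance, in ohms): kg·m²/(s³·A²)

Multiplying the contributions: [A] · [kg·m²/(s³·A²)]
Adding exponents of each base unit: kg: 1, m: 2, s: -3, A: -1
SI base units of voltage: kg·m²/(s³·A)

Answer: kg·m²/(s³·A)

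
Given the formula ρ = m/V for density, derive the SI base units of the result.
Units of each symbol in ρ = m/V:
  m (mass): kg
  V (volume): m³  → in the denominator, contributes 1/m³

Multiplying the contributions: [kg] · [1/m³]
Adding exponents of each base unit: kg: 1, m: -3
SI base units of density: kg/m³

Answer: kg/m³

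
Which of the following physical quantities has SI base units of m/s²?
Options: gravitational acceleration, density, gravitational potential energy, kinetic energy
Checking the SI base units of each option:
  gravitational acceleration (g = GM/r²): m/s²  ✓ matches
  density (ρ = m/V): kg/m³  ✗
  gravitational potential energy (U = -GMm/r): kg·m²/s²  ✗
  kinetic energy (E = ½mv²): kg·m²/s²  ✗

Only gravitational acceleration has units m/s².

Answer: gravitational acceleration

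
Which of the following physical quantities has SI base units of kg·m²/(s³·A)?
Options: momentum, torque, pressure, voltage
Checking the SI base units of each option:
  momentum (p = mv): kg·m/s  ✗
  torque (τ = Fr): kg·m²/s²  ✗
  pressure (P = F/A): kg/(m·s²)  ✗
  voltage (V = IR): kg·m²/(s³·A)  ✓ matches

Only voltage has units kg·m²/(s³·A).

Answer: voltage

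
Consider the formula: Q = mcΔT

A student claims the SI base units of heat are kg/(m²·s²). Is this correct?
Units of each symbol in Q = mcΔT:
  m (mass): kg
  c (specific heat capacity, in J/(kg·K)): m²/(s²·K)
  ΔT (temperature change): K

Multiplying the contributions: [kg] · [m²/(s²·K)] · [K]
Adding exponents of each base unit: kg: 1, m: 2, s: -2
SI base units of heat: kg·m²/s²

The claimed units kg/(m²·s²) (exponents kg: 1, m: -2, s: -2) do not match the derived units kg·m²/s² (exponents kg: 1, m: 2, s: -2), so the claim is incorrect.

Answer: No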